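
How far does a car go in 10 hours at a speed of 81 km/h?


Using distance = speed * time
Speed = 81 km/h
Time = 10 hours
Distance = 81 * 10
= 810 km

810


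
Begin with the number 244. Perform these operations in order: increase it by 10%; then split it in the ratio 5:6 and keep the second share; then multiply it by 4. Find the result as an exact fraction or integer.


Start with 244.
Step 1: Increase by 10%: 244 * 110/100 = 1342/5
Step 2: Split 5:6, second share = 1342/5 * 6/11 = 732/5
Step 3: Multiply by 4: 732/5 * 4 = 2928/5
Final result = 2928/5

2928/5


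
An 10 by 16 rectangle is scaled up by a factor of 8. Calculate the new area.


Original dimensions: 10 x 16
Enlargement factor = 8
New width = 10 * 8 = 80
New height = 16 * 8 = 128
New area = 80 * 128 = 10240

10240


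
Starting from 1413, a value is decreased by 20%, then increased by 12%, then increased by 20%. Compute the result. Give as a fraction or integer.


Start: 1413
Step 1: decrease by 20% => multiply by 80/100
  1413 * 80/100 = 5652/5
Step 2: increase by 12% => multiply by 112/100
  5652/5 * 112/100 = 158256/125
Step 3: increase by 20% => multiply by 120/100
  158256/125 * 120/100 = 949536/625
Final value = 949536/625

949536/625


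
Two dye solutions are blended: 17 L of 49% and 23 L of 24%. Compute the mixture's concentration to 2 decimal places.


Solute in mixture 1 = 49% of 17 L = 17*49/100 = 833/100 L
Solute in mixture 2 = 24% of 23 L = 23*24/100 = 138/25 L
Total solute = 833/100 + 138/25 = 277/20 L
Total volume = 17 + 23 = 40 L
Final concentration = 277/20/40 * 100 = 34.63%

34.63


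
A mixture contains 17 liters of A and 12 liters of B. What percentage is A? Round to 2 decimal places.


Volume of A = 17 L
Volume of B = 12 L
Total volume = 17 + 12 = 29 L
Percentage of A = (17/29) * 100
= 58.62%

58.62


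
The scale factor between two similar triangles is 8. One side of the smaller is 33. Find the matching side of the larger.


Similar triangles have proportional sides
Scale factor = 8
Smaller side = 33
Corresponding larger side = 33 * 8
= 264

264


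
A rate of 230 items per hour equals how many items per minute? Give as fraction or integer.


Converting from per hour to per minute
Rate = 230 items per hour
Divide by 60: 230/60
= 23/6 items per minute

23/6


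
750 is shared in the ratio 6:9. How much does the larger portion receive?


Total parts = 6 + 9 = 15
Value per part = 750 / 15 = 50
First share = 6 * 50 = 300
Second share = 9 * 50 = 450
Larger share = 450

450


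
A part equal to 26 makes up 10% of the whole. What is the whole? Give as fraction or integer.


Given: 26 is 10% of the whole
Set up: 26 = 10/100 * whole
whole = 26 * 100 / 10
whole = 2600 / 10
whole = 260

260


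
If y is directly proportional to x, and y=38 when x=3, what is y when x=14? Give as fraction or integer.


Direct proportion: y = kx
Find k: k = 38/3 = 38/3
Compute y at x=14: y = 38/3 * 14
y = 532/3

532/3


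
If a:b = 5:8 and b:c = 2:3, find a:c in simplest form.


Given a:b = 5:8 and b:c = 2:3
Make b consistent. Multiply first ratio by 2: a:b = 10:16
Multiply second ratio by 8: b:c = 16:24
Now b = 16 in both, so a:b:c = 10:16:24
Therefore a:c = 10:24
Simplify by GCD: a:c = 5:12

5:12


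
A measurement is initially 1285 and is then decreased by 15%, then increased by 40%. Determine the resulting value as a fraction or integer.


Start: 1285
Step 1: decrease by 15% => multiply by 85/100
  1285 * 85/100 = 4369/4
Step 2: increase by 40% => multiply by 140/100
  4369/4 * 140/100 = 30583/20
Final value = 30583/20

30583/20


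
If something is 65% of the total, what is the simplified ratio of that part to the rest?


Part = 65%, Remainder = 35%
Ratio = 65:35
GCD(65, 35) = 5
Simplify: 13:7 = 13:7

13:7


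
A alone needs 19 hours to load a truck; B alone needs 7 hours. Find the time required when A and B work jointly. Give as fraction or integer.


Rate of A = 1/19 job per hour
Rate of B = 1/7 job per hour
Combined rate = 1/19 + 1/7
Find common denominator: (7 + 19)/(19*7) = 26/133
Combined rate = 26/133 job per hour
Time together = 1 / (26/133) = 133/26 hours

133/26


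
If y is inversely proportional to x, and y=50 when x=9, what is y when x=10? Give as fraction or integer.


Inverse proportion: y = k/x
Find k: k = 9 * 50 = 450
Compute y at x=10: y = 450/10
y = 45

45


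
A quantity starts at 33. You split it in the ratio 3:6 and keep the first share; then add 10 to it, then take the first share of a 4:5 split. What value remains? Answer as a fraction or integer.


Start with 33.
Step 1: Split 3:6, first share = 33 * 3/9 = 11
Step 2: Add 10: 11+10=21; split 4:5 first = 21*4/9 = 28/3
Final result = 28/3

28/3


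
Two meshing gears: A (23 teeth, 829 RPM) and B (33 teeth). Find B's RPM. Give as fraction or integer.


Gear ratio: teeth_A * RPM_A = teeth_B * RPM_B
23 * 829 = 33 * RPM_B
19067 = 33 * RPM_B
RPM_B = 19067 / 33
RPM_B = 19067/33

19067/33


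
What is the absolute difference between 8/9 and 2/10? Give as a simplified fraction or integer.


Simplify: 8/9 = 8/9 and 2/10 = 1/5
Find common denominator: LCD = 45
Convert: 40/45 and 9/45
Difference = |40 - 9|/45 = 31/45
Simplified = 31/45

31/45


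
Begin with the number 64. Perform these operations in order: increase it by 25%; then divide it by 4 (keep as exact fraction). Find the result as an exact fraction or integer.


Start with 64.
Step 1: Increase by 25%: 64 * 125/100 = 80
Step 2: Divide by 4: 80 / 4 = 20
Final result = 20

20


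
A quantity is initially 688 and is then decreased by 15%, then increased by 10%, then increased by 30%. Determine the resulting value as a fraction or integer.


Start: 688
Step 1: decrease by 15% => multiply by 85/100
  688 * 85/100 = 2924/5
Step 2: increase by 10% => multiply by 110/100
  2924/5 * 110/100 = 16082/25
Step 3: increase by 30% => multiply by 130/100
  16082/25 * 130/100 = 104533/125
Final value = 104533/125

104533/125


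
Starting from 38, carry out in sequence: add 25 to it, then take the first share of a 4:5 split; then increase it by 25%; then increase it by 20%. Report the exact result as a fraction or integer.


Start with 38.
Step 1: Add 25: 38+25=63; split 4:5 first = 63*4/9 = 28
Step 2: Increase by 25%: 28 * 125/100 = 35
Step 3: Increase by 20%: 35 * 120/100 = 42
Final result = 42

42


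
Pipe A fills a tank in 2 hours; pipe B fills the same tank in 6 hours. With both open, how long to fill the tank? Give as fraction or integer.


Rate of A = 1/2 job per hour
Rate of B = 1/6 job per hour
Combined rate = 1/2 + 1/6
Find common denominator: (6 + 2)/(2*6) = 8/12
Combined rate = 2/3 job per hour
Time together = 1 / (2/3) = 3/2 hours

3/2


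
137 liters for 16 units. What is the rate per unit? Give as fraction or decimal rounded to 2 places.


Total liters = 137
Number of units = 16
Unit rate = 137 / 16
= 8.56 liters per unit

8.56


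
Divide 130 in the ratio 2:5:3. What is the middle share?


Ratio = 2:5:3
Total parts = 2 + 5 + 3 = 10
Value per part = 130 / 10 = 13
First share = 2 * 13 = 26
Middle share = 5 * 13 = 65
Third share = 3 * 13 = 39

65


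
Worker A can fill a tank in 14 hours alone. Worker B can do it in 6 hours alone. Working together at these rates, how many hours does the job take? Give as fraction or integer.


Rate of A = 1/14 job per hour
Rate of B = 1/6 job per hour
Combined rate = 1/14 + 1/6
Find common denominator: (6 + 14)/(14*6) = 20/84
Combined rate = 5/21 job per hour
Time together = 1 / (5/21) = 21/5 hours

21/5


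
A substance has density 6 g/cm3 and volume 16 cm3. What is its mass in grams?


Using mass = density * volume
Density = 6 g/cm3
Volume = 16 cm3
Mass = 6 * 16
= 96 g

96


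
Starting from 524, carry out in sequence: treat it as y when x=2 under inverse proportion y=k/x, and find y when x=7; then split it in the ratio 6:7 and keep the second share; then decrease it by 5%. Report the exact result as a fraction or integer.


Start with 524.
Step 1: Inverse prop: k = (524)*2; new y = k/7 = 524*2/7 = 1048/7
Step 2: Split 6:7, second share = 1048/7 * 7/13 = 1048/13
Step 3: Decrease by 5%: 1048/13 * 95/100 = 4978/65
Final result = 4978/65

4978/65


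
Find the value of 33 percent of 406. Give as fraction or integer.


Compute 33% of 406
Convert percentage: 33% = 33/100
Multiply: 406 * 33/100
= 13398/100
= 6699/50

6699/50


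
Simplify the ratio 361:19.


Find GCD(361, 19)
GCD = 19
Divide both by 19: 361/19 = 19, 19/19 = 1
Simplified ratio = 19:1

19:1


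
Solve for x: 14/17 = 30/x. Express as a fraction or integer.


Setting up: 14/17 = 30/x
Cross multiply: 14 * x = 17 * 30
14x = 510
x = 510/14
x = 255/7

255/7


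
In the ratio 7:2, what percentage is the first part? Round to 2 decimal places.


Total parts = 7 + 2 = 9
First part fraction = 7/9
Percentage = (7/9) * 100
= 0.777778 * 100
= 77.78%

77.78


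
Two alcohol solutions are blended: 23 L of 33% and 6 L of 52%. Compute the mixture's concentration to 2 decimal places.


Solute in mixture 1 = 33% of 23 L = 23*33/100 = 759/100 L
Solute in mixture 2 = 52% of 6 L = 6*52/100 = 78/25 L
Total solute = 759/100 + 78/25 = 1071/100 L
Total volume = 23 + 6 = 29 L
Final concentration = 1071/100/29 * 100 = 36.93%

36.93


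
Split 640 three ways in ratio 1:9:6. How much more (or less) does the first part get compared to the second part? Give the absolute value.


Total parts = 1 + 9 + 6 = 16
Value per part = 640 / 16 = 40
Shares: 1*40=40, 9*40=360, 6*40=240
First share = 40, second share = 360
Difference = |40 - 360| = 320

320


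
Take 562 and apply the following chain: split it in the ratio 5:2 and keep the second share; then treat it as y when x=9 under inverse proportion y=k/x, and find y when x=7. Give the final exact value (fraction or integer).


Start with 562.
Step 1: Split 5:2, second share = 562 * 2/7 = 1124/7
Step 2: Inverse prop: k = (1124/7)*9; new y = k/7 = 1124/7*9/7 = 10116/49
Final result = 10116/49

10116/49


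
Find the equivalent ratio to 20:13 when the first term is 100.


Original ratio: 20:13
First term target: 100
Scale factor = 100 / 20 = 5
Multiply second term: 13 * 5 = 65
Equivalent ratio = 100:65

100:65


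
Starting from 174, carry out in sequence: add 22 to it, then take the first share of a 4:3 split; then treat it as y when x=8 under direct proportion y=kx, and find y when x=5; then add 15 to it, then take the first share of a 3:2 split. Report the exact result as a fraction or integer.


Start with 174.
Step 1: Add 22: 174+22=196; split 4:3 first = 196*4/7 = 112
Step 2: Direct prop: k = (112)/8; new y = k*5 = 112*5/8 = 70
Step 3: Add 15: 70+15=85; split 3:2 first = 85*3/5 = 51
Final result = 51

51


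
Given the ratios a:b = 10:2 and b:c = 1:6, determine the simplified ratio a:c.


Given a:b = 10:2 and b:c = 1:6
Make b consistent. Multiply first ratio by 1: a:b = 10:2
Multiply second ratio by 2: b:c = 2:12
Now b = 2 in both, so a:b:c = 10:2:12
Therefore a:c = 10:12
Simplify by GCD: a:c = 5:6

5:6


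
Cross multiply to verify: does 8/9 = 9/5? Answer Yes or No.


Cross multiply to check 8/9 = 9/5
Left cross product: 8 * 5 = 40
Right cross product: 9 * 9 = 81
40 != 81
Not equal, so proportions differ => No

No


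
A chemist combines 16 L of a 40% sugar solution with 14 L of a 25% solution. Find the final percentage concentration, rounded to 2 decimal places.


Solute in mixture 1 = 40% of 16 L = 16*40/100 = 32/5 L
Solute in mixture 2 = 25% of 14 L = 14*25/100 = 7/2 L
Total solute = 32/5 + 7/2 = 99/10 L
Total volume = 16 + 14 = 30 L
Final concentration = 99/10/30 * 100 = 33.00%

33.00


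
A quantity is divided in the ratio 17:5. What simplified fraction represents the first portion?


Total parts = 17 + 5 = 22
First part fraction = 17/22
Simplify: 17/22 = 17/22

17/22


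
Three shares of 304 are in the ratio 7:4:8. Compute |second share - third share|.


Total parts = 7 + 4 + 8 = 19
Value per part = 304 / 19 = 16
Shares: 7*16=112, 4*16=64, 8*16=128
Second share = 64, third share = 128
Difference = |64 - 128| = 64

64


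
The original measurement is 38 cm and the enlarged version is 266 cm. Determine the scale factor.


Original length = 38 cm
Scaled length = 266 cm
Scale factor = 266 / 38
= 7

7


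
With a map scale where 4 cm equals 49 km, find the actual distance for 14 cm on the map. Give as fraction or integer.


Map scale: 4 cm = 49 km
Measured distance on map = 14 cm
Set up proportion: 14 * 49 / 4
= 686 / 4
= 343/2 km

343/2


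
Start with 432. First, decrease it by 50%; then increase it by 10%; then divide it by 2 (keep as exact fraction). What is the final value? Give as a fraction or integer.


Start with 432.
Step 1: Decrease by 50%: 432 * 50/100 = 216
Step 2: Increase by 10%: 216 * 110/100 = 1188/5
Step 3: Divide by 2: 1188/5 / 2 = 594/5
Final result = 594/5

594/5


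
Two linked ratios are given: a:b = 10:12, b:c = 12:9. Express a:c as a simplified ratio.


Given a:b = 10:12 and b:c = 12:9
Make b consistent. Multiply first ratio by 12: a:b = 120:144
Multiply second ratio by 12: b:c = 144:108
Now b = 144 in both, so a:b:c = 120:144:108
Therefore a:c = 120:108
Simplify by GCD: a:c = 10:9

10:9


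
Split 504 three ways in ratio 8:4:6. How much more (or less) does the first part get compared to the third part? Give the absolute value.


Total parts = 8 + 4 + 6 = 18
Value per part = 504 / 18 = 28
Shares: 8*28=224, 4*28=112, 6*28=168
First share = 224, third share = 168
Difference = |224 - 168| = 56

56


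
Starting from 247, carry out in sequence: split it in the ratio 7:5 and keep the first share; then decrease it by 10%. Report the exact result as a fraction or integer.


Start with 247.
Step 1: Split 7:5, first share = 247 * 7/12 = 1729/12
Step 2: Decrease by 10%: 1729/12 * 90/100 = 5187/40
Final result = 5187/40

5187/40


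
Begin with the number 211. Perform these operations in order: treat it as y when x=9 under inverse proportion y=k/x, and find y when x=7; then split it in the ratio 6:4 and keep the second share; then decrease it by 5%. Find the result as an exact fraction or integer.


Start with 211.
Step 1: Inverse prop: k = (211)*9; new y = k/7 = 211*9/7 = 1899/7
Step 2: Split 6:4, second share = 1899/7 * 4/10 = 3798/35
Step 3: Decrease by 5%: 3798/35 * 95/100 = 36081/350
Final result = 36081/350

36081/350


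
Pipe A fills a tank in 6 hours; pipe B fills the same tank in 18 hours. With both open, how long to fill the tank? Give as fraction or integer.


Rate of A = 1/6 job per hour
Rate of B = 1/18 job per hour
Combined rate = 1/6 + 1/18
Find common denominator: (18 + 6)/(6*18) = 24/108
Combined rate = 2/9 job per hour
Time together = 1 / (2/9) = 9/2 hours

9/2


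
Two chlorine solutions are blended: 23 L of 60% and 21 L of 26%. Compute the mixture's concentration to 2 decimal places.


Solute in mixture 1 = 60% of 23 L = 23*60/100 = 69/5 L
Solute in mixture 2 = 26% of 21 L = 21*26/100 = 273/50 L
Total solute = 69/5 + 273/50 = 963/50 L
Total volume = 23 + 21 = 44 L
Final concentration = 963/50/44 * 100 = 43.77%

43.77


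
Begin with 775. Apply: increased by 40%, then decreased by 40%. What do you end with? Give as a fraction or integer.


Start: 775
Step 1: increase by 40% => multiply by 140/100
  775 * 140/100 = 1085
Step 2: decrease by 40% => multiply by 60/100
  1085 * 60/100 = 651
Final value = 651

651


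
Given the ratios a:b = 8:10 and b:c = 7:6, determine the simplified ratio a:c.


Given a:b = 8:10 and b:c = 7:6
Make b consistent. Multiply first ratio by 7: a:b = 56:70
Multiply second ratio by 10: b:c = 70:60
Now b = 70 in both, so a:b:c = 56:70:60
Therefore a:c = 56:60
Simplify by GCD: a:c = 14:15

14:15


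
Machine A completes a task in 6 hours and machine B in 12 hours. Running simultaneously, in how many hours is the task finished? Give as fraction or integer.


Rate of A = 1/6 job per hour
Rate of B = 1/12 job per hour
Combined rate = 1/6 + 1/12
Find common denominator: (12 + 6)/(6*12) = 18/72
Combined rate = 1/4 job per hour
Time together = 1 / (1/4) = 4 hours

4


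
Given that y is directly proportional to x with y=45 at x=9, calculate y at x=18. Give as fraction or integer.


Direct proportion: y = kx
Find k: k = 45/9 = 5
Compute y at x=18: y = 5 * 18
y = 90

90


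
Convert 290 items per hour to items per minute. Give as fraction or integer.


Converting from per hour to per minute
Rate = 290 items per hour
Divide by 60: 290/60
= 29/6 items per minute

29/6


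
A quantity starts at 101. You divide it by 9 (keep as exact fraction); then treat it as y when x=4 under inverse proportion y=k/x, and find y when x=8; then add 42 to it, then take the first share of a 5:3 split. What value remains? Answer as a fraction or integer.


Start with 101.
Step 1: Divide by 9: 101 / 9 = 101/9
Step 2: Inverse prop: k = (101/9)*4; new y = k/8 = 101/9*4/8 = 101/18
Step 3: Add 42: 101/18+42=857/18; split 5:3 first = 857/18*5/8 = 4285/144
Final result = 4285/144

4285/144


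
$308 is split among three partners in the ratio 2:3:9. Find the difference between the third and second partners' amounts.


Total parts = 2 + 3 + 9 = 14
Value per part = 308 / 14 = 22
Shares: 2*22=44, 3*22=66, 9*22=198
Third share = 198, second share = 66
Difference = |198 - 66| = 132

132


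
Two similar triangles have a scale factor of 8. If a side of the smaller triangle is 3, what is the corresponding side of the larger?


Similar triangles have proportional sides
Scale factor = 8
Smaller side = 3
Corresponding larger side = 3 * 8
= 24

24


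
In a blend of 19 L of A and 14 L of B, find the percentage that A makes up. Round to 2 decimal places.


Volume of A = 19 L
Volume of B = 14 L
Total volume = 19 + 14 = 33 L
Percentage of A = (19/33) * 100
= 57.58%

57.58


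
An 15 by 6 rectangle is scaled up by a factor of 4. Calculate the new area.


Original dimensions: 15 x 6
Enlargement factor = 4
New width = 15 * 4 = 60
New height = 6 * 4 = 24
New area = 60 * 24 = 1440

1440


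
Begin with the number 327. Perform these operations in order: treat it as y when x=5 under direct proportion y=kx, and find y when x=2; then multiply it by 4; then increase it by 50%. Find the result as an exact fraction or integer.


Start with 327.
Step 1: Direct prop: k = (327)/5; new y = k*2 = 327*2/5 = 654/5
Step 2: Multiply by 4: 654/5 * 4 = 2616/5
Step 3: Increase by 50%: 2616/5 * 150/100 = 3924/5
Final result = 3924/5

3924/5


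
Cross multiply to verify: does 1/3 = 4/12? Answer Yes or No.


Cross multiply to check 1/3 = 4/12
Left cross product: 1 * 12 = 12
Right cross product: 3 * 4 = 12
12 = 12
Equal, so proportions match => Yes

Yes


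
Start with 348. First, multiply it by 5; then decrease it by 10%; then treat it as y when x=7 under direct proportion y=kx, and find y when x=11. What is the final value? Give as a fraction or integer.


Start with 348.
Step 1: Multiply by 5: 348 * 5 = 1740
Step 2: Decrease by 10%: 1740 * 90/100 = 1566
Step 3: Direct prop: k = (1566)/7; new y = k*11 = 1566*11/7 = 17226/7
Final result = 17226/7

17226/7


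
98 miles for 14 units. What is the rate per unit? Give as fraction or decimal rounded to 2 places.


Total miles = 98
Number of units = 14
Unit rate = 98 / 14
= 7 miles per unit

7


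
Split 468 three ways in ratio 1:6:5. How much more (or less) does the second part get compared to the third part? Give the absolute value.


Total parts = 1 + 6 + 5 = 12
Value per part = 468 / 12 = 39
Shares: 1*39=39, 6*39=234, 5*39=195
Second share = 234, third share = 195
Difference = |234 - 195| = 39

39


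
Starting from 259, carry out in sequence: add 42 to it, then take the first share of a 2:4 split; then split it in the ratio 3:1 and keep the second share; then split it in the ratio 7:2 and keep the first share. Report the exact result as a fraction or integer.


Start with 259.
Step 1: Add 42: 259+42=301; split 2:4 first = 301*2/6 = 301/3
Step 2: Split 3:1, second share = 301/3 * 1/4 = 301/12
Step 3: Split 7:2, first share = 301/12 * 7/9 = 2107/108
Final result = 2107/108

2107/108


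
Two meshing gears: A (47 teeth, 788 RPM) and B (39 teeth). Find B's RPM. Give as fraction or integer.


Gear ratio: teeth_A * RPM_A = teeth_B * RPM_B
47 * 788 = 39 * RPM_B
37036 = 39 * RPM_B
RPM_B = 37036 / 39
RPM_B = 37036/39

37036/39


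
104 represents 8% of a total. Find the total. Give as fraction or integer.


Given: 104 is 8% of the whole
Set up: 104 = 8/100 * whole
whole = 104 * 100 / 8
whole = 10400 / 8
whole = 1300

1300


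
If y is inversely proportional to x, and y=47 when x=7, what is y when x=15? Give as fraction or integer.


Inverse proportion: y = k/x
Find k: k = 7 * 47 = 329
Compute y at x=15: y = 329/15
y = 329/15

329/15


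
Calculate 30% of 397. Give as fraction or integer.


Compute 30% of 397
Convert percentage: 30% = 30/100
Multiply: 397 * 30/100
= 11910/100
= 1191/10

1191/10


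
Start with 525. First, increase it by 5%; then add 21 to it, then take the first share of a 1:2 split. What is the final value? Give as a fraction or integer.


Start with 525.
Step 1: Increase by 5%: 525 * 105/100 = 2205/4
Step 2: Add 21: 2205/4+21=2289/4; split 1:2 first = 2289/4*1/3 = 763/4
Final result = 763/4

763/4


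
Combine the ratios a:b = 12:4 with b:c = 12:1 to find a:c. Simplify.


Given a:b = 12:4 and b:c = 12:1
Make b consistent. Multiply first ratio by 12: a:b = 144:48
Multiply second ratio by 4: b:c = 48:4
Now b = 48 in both, so a:b:c = 144:48:4
Therefore a:c = 144:4
Simplify by GCD: a:c = 36:1

36:1


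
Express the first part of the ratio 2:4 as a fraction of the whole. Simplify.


Total parts = 2 + 4 = 6
First part fraction = 2/6
Simplify: 2/6 = 1/3

1/3


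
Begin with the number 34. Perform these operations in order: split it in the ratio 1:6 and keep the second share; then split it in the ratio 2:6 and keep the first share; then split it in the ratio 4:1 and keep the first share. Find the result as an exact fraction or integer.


Start with 34.
Step 1: Split 1:6, second share = 34 * 6/7 = 204/7
Step 2: Split 2:6, first share = 204/7 * 2/8 = 51/7
Step 3: Split 4:1, first share = 51/7 * 4/5 = 204/35
Final result = 204/35

204/35


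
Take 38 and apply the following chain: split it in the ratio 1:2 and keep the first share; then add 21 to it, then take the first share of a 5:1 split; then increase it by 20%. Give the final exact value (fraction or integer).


Start with 38.
Step 1: Split 1:2, first share = 38 * 1/3 = 38/3
Step 2: Add 21: 38/3+21=101/3; split 5:1 first = 101/3*5/6 = 505/18
Step 3: Increase by 20%: 505/18 * 120/100 = 101/3
Final result = 101/3

101/3


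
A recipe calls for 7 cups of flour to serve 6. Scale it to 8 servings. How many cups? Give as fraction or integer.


Original: 7 cups for 6 servings
Target servings = 8
Scaling factor = 8/6
New amount = 7 * 8/6
= 56/6
= 28/3 cups

28/3


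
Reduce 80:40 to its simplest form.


Find GCD(80, 40)
GCD = 40
Divide both by 40: 80/40 = 2, 40/40 = 1
Simplified ratio = 2:1

2:1


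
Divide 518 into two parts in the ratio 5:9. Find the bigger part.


Total parts = 5 + 9 = 14
Value per part = 518 / 14 = 37
First share = 5 * 37 = 185
Second share = 9 * 37 = 333
Larger share = 333

333


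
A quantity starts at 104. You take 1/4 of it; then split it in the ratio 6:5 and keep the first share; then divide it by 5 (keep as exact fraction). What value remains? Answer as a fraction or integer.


Start with 104.
Step 1: Take 1/4: 104 * 1/4 = 26
Step 2: Split 6:5, first share = 26 * 6/11 = 156/11
Step 3: Divide by 5: 156/11 / 5 = 156/55
Final result = 156/55

156/55


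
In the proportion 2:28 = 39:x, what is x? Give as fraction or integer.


Setting up: 2/28 = 39/x
Cross multiply: 2 * x = 28 * 39
2x = 1092
x = 1092/2
x = 546

546


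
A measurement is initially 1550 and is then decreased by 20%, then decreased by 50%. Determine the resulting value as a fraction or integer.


Start: 1550
Step 1: decrease by 20% => multiply by 80/100
  1550 * 80/100 = 1240
Step 2: decrease by 50% => multiply by 50/100
  1240 * 50/100 = 620
Final value = 620

620


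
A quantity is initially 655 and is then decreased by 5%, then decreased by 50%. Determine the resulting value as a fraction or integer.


Start: 655
Step 1: decrease by 5% => multiply by 95/100
  655 * 95/100 = 2489/4
Step 2: decrease by 50% => multiply by 50/100
  2489/4 * 50/100 = 2489/8
Final value = 2489/8

2489/8


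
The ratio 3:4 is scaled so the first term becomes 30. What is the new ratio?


Original ratio: 3:4
First term target: 30
Scale factor = 30 / 3 = 10
Multiply second term: 4 * 10 = 40
Equivalent ratio = 30:40

30:40


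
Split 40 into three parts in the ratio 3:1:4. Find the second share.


Ratio = 3:1:4
Total parts = 3 + 1 + 4 = 8
Value per part = 40 / 8 = 5
First share = 3 * 5 = 15
Middle share = 1 * 5 = 5
Third share = 4 * 5 = 20

5


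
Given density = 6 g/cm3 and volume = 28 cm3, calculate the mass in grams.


Using mass = density * volume
Density = 6 g/cm3
Volume = 28 cm3
Mass = 6 * 28
= 168 g

168


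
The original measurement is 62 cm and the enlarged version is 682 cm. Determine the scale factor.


Original length = 62 cm
Scaled length = 682 cm
Scale factor = 682 / 62
= 11

11


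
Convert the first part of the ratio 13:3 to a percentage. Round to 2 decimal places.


Total parts = 13 + 3 = 16
First part fraction = 13/16
Percentage = (13/16) * 100
= 0.8125 * 100
= 81.25%

81.25


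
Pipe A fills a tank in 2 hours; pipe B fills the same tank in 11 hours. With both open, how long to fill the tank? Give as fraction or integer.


Rate of A = 1/2 job per hour
Rate of B = 1/11 job per hour
Combined rate = 1/2 + 1/11
Find common denominator: (11 + 2)/(2*11) = 13/22
Combined rate = 13/22 job per hour
Time together = 1 / (13/22) = 22/13 hours

22/13


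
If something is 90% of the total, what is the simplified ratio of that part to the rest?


Part = 90%, Remainder = 10%
Ratio = 90:10
GCD(90, 10) = 10
Simplify: 9:1 = 9:1

9:1


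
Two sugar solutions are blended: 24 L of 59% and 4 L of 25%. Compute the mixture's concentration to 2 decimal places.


Solute in mixture 1 = 59% of 24 L = 24*59/100 = 354/25 L
Solute in mixture 2 = 25% of 4 L = 4*25/100 = 1 L
Total solute = 354/25 + 1 = 379/25 L
Total volume = 24 + 4 = 28 L
Final concentration = 379/25/28 * 100 = 54.14%

54.14


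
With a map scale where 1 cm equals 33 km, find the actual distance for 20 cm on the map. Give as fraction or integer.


Map scale: 1 cm = 33 km
Measured distance on map = 20 cm
Set up proportion: 20 * 33 / 1
= 660 / 1
= 660 km

660


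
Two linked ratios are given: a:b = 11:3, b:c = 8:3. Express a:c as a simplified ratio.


Given a:b = 11:3 and b:c = 8:3
Make b consistent. Multiply first ratio by 8: a:b = 88:24
Multiply second ratio by 3: b:c = 24:9
Now b = 24 in both, so a:b:c = 88:24:9
Therefore a:c = 88:9
Simplify by GCD: a:c = 88:9

88:9


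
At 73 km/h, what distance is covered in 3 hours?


Using distance = speed * time
Speed = 73 km/h
Time = 3 hours
Distance = 73 * 3
= 219 km

219


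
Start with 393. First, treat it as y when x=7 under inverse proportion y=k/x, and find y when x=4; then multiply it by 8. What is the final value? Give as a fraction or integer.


Start with 393.
Step 1: Inverse prop: k = (393)*7; new y = k/4 = 393*7/4 = 2751/4
Step 2: Multiply by 8: 2751/4 * 8 = 5502
Final result = 5502

5502


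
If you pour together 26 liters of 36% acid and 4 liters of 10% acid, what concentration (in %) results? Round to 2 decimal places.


Solute in mixture 1 = 36% of 26 L = 26*36/100 = 234/25 L
Solute in mixture 2 = 10% of 4 L = 4*10/100 = 2/5 L
Total solute = 234/25 + 2/5 = 244/25 L
Total volume = 26 + 4 = 30 L
Final concentration = 244/25/30 * 100 = 32.53%

32.53


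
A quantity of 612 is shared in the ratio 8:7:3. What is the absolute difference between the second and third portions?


Total parts = 8 + 7 + 3 = 18
Value per part = 612 / 18 = 34
Shares: 8*34=272, 7*34=238, 3*34=102
Second share = 238, third share = 102
Difference = |238 - 102| = 136

136


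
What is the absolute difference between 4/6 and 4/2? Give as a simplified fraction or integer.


Simplify: 4/6 = 2/3 and 4/2 = 2
Find common denominator: LCD = 3
Convert: 2/3 and 6/3
Difference = |2 - 6|/3 = 4/3
Simplified = 4/3

4/3


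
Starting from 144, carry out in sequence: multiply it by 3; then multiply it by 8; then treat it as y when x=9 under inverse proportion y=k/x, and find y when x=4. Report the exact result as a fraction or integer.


Start with 144.
Step 1: Multiply by 3: 144 * 3 = 432
Step 2: Multiply by 8: 432 * 8 = 3456
Step 3: Inverse prop: k = (3456)*9; new y = k/4 = 3456*9/4 = 7776
Final result = 7776

7776


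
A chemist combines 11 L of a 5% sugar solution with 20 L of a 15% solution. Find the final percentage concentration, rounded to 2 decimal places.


Solute in mixture 1 = 5% of 11 L = 11*5/100 = 11/20 L
Solute in mixture 2 = 15% of 20 L = 20*15/100 = 3 L
Total solute = 11/20 + 3 = 71/20 L
Total volume = 11 + 20 = 31 L
Final concentration = 71/20/31 * 100 = 11.45%

11.45


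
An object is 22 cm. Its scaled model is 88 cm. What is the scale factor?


Original length = 22 cm
Scaled length = 88 cm
Scale factor = 88 / 22
= 4

4


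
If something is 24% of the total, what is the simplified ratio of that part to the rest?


Part = 24%, Remainder = 76%
Ratio = 24:76
GCD(24, 76) = 4
Simplify: 6:19 = 6:19

6:19


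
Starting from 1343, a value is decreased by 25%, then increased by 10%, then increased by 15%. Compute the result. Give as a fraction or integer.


Start: 1343
Step 1: decrease by 25% => multiply by 75/100
  1343 * 75/100 = 4029/4
Step 2: increase by 10% => multiply by 110/100
  4029/4 * 110/100 = 44319/40
Step 3: increase by 15% => multiply by 115/100
  44319/40 * 115/100 = 1019337/800
Final value = 1019337/800

1019337/800


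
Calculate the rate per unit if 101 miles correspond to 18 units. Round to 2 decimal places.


Total miles = 101
Number of units = 18
Unit rate = 101 / 18
= 5.61 miles per unit

5.61


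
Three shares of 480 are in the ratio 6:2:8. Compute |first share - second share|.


Total parts = 6 + 2 + 8 = 16
Value per part = 480 / 16 = 30
Shares: 6*30=180, 2*30=60, 8*30=240
First share = 180, second share = 60
Difference = |180 - 60| = 120

120


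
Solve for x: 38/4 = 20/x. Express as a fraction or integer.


Setting up: 38/4 = 20/x
Cross multiply: 38 * x = 4 * 20
38x = 80
x = 80/38
x = 40/19

40/19


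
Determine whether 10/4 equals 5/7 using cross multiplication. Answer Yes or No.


Cross multiply to check 10/4 = 5/7
Left cross product: 10 * 7 = 70
Right cross product: 4 * 5 = 20
70 != 20
Not equal, so proportions differ => No

No


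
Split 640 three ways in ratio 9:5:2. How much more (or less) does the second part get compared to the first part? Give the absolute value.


Total parts = 9 + 5 + 2 = 16
Value per part = 640 / 16 = 40
Shares: 9*40=360, 5*40=200, 2*40=80
Second share = 200, first share = 360
Difference = |200 - 360| = 160

160


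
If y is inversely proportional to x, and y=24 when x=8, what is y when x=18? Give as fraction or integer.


Inverse proportion: y = k/x
Find k: k = 8 * 24 = 192
Compute y at x=18: y = 192/18
y = 32/3

32/3


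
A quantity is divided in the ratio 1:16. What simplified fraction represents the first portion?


Total parts = 1 + 16 = 17
First part fraction = 1/17
Simplify: 1/17 = 1/17

1/17


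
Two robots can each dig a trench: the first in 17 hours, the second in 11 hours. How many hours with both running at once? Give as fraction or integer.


Rate of A = 1/17 job per hour
Rate of B = 1/11 job per hour
Combined rate = 1/17 + 1/11
Find common denominator: (11 + 17)/(17*11) = 28/187
Combined rate = 28/187 job per hour
Time together = 1 / (28/187) = 187/28 hours

187/28


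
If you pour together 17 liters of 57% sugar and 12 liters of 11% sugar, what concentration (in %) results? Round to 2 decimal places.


Solute in mixture 1 = 57% of 17 L = 17*57/100 = 969/100 L
Solute in mixture 2 = 11% of 12 L = 12*11/100 = 33/25 L
Total solute = 969/100 + 33/25 = 1101/100 L
Total volume = 17 + 12 = 29 L
Final concentration = 1101/100/29 * 100 = 37.97%

37.97


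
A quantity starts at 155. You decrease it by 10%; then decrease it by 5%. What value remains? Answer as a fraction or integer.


Start with 155.
Step 1: Decrease by 10%: 155 * 90/100 = 279/2
Step 2: Decrease by 5%: 279/2 * 95/100 = 5301/40
Final result = 5301/40

5301/40


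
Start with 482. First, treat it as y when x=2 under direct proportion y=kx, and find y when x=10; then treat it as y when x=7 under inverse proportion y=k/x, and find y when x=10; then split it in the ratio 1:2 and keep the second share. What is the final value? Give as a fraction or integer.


Start with 482.
Step 1: Direct prop: k = (482)/2; new y = k*10 = 482*10/2 = 2410
Step 2: Inverse prop: k = (2410)*7; new y = k/10 = 2410*7/10 = 1687
Step 3: Split 1:2, second share = 1687 * 2/3 = 3374/3
Final result = 3374/3

3374/3


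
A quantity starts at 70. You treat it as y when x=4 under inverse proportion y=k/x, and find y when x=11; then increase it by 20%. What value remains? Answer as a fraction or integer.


Start with 70.
Step 1: Inverse prop: k = (70)*4; new y = k/11 = 70*4/11 = 280/11
Step 2: Increase by 20%: 280/11 * 120/100 = 336/11
Final result = 336/11

336/11


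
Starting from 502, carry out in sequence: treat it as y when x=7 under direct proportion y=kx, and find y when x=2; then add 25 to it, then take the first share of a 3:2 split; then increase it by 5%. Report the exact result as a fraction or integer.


Start with 502.
Step 1: Direct prop: k = (502)/7; new y = k*2 = 502*2/7 = 1004/7
Step 2: Add 25: 1004/7+25=1179/7; split 3:2 first = 1179/7*3/5 = 3537/35
Step 3: Increase by 5%: 3537/35 * 105/100 = 10611/100
Final result = 10611/100

10611/100


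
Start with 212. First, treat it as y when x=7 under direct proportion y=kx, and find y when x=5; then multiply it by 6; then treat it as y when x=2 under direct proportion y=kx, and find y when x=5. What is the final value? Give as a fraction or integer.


Start with 212.
Step 1: Direct prop: k = (212)/7; new y = k*5 = 212*5/7 = 1060/7
Step 2: Multiply by 6: 1060/7 * 6 = 6360/7
Step 3: Direct prop: k = (6360/7)/2; new y = k*5 = 6360/7*5/2 = 15900/7
Final result = 15900/7

15900/7


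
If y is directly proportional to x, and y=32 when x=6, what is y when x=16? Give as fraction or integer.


Direct proportion: y = kx
Find k: k = 32/6 = 16/3
Compute y at x=16: y = 16/3 * 16
y = 256/3

256/3


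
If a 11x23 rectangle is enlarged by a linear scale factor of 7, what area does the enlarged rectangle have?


Original dimensions: 11 x 23
Enlargement factor = 7
New width = 11 * 7 = 77
New height = 23 * 7 = 161
New area = 77 * 161 = 12397

12397


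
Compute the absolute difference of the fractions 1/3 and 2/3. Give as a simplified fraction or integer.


Simplify: 1/3 = 1/3 and 2/3 = 2/3
Find common denominator: LCD = 3
Convert: 1/3 and 2/3
Difference = |1 - 2|/3 = 1/3
Simplified = 1/3

1/3


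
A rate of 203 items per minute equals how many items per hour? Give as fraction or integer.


Converting from per minute to per hour
Rate = 203 items per minute
Multiply by 60: 203 * 60
= 12180 items per hour

12180


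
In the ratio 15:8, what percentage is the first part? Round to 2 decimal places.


Total parts = 15 + 8 = 23
First part fraction = 15/23
Percentage = (15/23) * 100
= 0.652174 * 100
= 65.22%

65.22


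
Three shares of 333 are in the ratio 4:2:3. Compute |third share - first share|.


Total parts = 4 + 2 + 3 = 9
Value per part = 333 / 9 = 37
Shares: 4*37=148, 2*37=74, 3*37=111
Third share = 111, first share = 148
Difference = |111 - 148| = 37

37


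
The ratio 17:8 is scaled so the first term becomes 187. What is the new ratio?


Original ratio: 17:8
First term target: 187
Scale factor = 187 / 17 = 11
Multiply second term: 8 * 11 = 88
Equivalent ratio = 187:88

187:88


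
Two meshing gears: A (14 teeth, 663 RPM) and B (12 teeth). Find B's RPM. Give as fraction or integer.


Gear ratio: teeth_A * RPM_A = teeth_B * RPM_B
14 * 663 = 12 * RPM_B
9282 = 12 * RPM_B
RPM_B = 9282 / 12
RPM_B = 1547/2

1547/2


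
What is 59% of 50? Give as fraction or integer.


Compute 59% of 50
Convert percentage: 59% = 59/100
Multiply: 50 * 59/100
= 2950/100
= 59/2

59/2


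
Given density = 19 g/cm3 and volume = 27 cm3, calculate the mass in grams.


Using mass = density * volume
Density = 19 g/cm3
Volume = 27 cm3
Mass = 19 * 27
= 513 g

513


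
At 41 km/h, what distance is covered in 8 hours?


Using distance = speed * time
Speed = 41 km/h
Time = 8 hours
Distance = 41 * 8
= 328 km

328


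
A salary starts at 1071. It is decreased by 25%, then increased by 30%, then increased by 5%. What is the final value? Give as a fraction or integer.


Start: 1071
Step 1: decrease by 25% => multiply by 75/100
  1071 * 75/100 = 3213/4
Step 2: increase by 30% => multiply by 130/100
  3213/4 * 130/100 = 41769/40
Step 3: increase by 5% => multiply by 105/100
  41769/40 * 105/100 = 877149/800
Final value = 877149/800

877149/800


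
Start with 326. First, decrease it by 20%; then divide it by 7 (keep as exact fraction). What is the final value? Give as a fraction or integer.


Start with 326.
Step 1: Decrease by 20%: 326 * 80/100 = 1304/5
Step 2: Divide by 7: 1304/5 / 7 = 1304/35
Final result = 1304/35

1304/35


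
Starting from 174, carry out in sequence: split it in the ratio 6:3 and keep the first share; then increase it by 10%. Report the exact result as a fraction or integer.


Start with 174.
Step 1: Split 6:3, first share = 174 * 6/9 = 116
Step 2: Increase by 10%: 116 * 110/100 = 638/5
Final result = 638/5

638/5


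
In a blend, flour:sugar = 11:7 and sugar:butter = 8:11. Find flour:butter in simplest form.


Given a:b = 11:7 and b:c = 8:11
Make b consistent. Multiply first ratio by 8: a:b = 88:56
Multiply second ratio by 7: b:c = 56:77
Now b = 56 in both, so a:b:c = 88:56:77
Therefore a:c = 88:77
Simplify by GCD: a:c = 8:7

8:7


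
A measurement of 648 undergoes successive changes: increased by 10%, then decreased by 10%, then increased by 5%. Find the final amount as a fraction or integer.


Start: 648
Step 1: increase by 10% => multiply by 110/100
  648 * 110/100 = 3564/5
Step 2: decrease by 10% => multiply by 90/100
  3564/5 * 90/100 = 16038/25
Step 3: increase by 5% => multiply by 105/100
  16038/25 * 105/100 = 168399/250
Final value = 168399/250

168399/250


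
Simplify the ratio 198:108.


Find GCD(198, 108)
GCD = 18
Divide both by 18: 198/18 = 11, 108/18 = 6
Simplified ratio = 11:6

11:6


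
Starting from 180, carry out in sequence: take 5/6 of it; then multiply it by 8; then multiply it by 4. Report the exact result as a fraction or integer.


Start with 180.
Step 1: Take 5/6: 180 * 5/6 = 150
Step 2: Multiply by 8: 150 * 8 = 1200
Step 3: Multiply by 4: 1200 * 4 = 4800
Final result = 4800

4800


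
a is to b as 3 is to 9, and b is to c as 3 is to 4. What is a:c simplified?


Given a:b = 3:9 and b:c = 3:4
Make b consistent. Multiply first ratio by 3: a:b = 9:27
Multiply second ratio by 9: b:c = 27:36
Now b = 27 in both, so a:b:c = 9:27:36
Therefore a:c = 9:36
Simplify by GCD: a:c = 1:4

1:4


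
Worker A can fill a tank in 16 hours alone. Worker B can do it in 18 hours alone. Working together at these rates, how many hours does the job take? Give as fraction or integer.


Rate of A = 1/16 job per hour
Rate of B = 1/18 job per hour
Combined rate = 1/16 + 1/18
Find common denominator: (18 + 16)/(16*18) = 34/288
Combined rate = 17/144 job per hour
Time together = 1 / (17/144) = 144/17 hours

144/17
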